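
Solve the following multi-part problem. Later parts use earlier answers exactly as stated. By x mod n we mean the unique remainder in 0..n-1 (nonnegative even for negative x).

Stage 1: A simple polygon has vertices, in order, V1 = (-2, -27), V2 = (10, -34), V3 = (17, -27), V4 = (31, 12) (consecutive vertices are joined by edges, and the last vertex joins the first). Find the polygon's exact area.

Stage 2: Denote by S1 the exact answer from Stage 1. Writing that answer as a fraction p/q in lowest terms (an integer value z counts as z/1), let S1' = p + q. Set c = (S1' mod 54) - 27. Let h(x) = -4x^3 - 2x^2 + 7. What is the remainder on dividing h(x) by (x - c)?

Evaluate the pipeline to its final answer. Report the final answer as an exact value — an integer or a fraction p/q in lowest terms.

36169

Stage 1: cross terms: (-2*-34 - 10*-27)=338, (10*-27 - 17*-34)=308, (17*12 - 31*-27)=1041, (31*-27 - -2*12)=-813; twice the area = |874| = 874; area = 437; answer 437
Stage 2: S1 = 437; threaded value p + q = 438; c = -21; remainder = value at the root: -4*(-21)^3 - 2*(-21)^2 + 7 = (37044) + (-882) + (7) = 36169; answer 36169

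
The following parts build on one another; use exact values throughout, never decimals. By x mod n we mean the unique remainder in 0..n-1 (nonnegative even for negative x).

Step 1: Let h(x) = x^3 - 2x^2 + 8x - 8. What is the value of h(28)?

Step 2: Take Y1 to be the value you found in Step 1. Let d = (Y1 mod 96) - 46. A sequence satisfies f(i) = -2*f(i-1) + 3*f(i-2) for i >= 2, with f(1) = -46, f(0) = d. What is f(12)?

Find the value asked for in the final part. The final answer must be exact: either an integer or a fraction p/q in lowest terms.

7440170

Step 1: 1*(28)^3 - 2*(28)^2 + 8*(28)^1 - 8 = (21952) + (-1568) + (224) + (-8) = 20600; answer 20600
Step 2: Y1 = 20600; d = 10; f(2) = -2*(-46) + 3*(10) = 122; iterating: f(2)=122, f(3)=-382, f(4)=1130, f(5)=-3406, f(6)=10202, f(7)=-30622, f(8)=91850, f(9)=-275566, f(10)=826682, f(11)=-2480062, f(12)=7440170; answer 7440170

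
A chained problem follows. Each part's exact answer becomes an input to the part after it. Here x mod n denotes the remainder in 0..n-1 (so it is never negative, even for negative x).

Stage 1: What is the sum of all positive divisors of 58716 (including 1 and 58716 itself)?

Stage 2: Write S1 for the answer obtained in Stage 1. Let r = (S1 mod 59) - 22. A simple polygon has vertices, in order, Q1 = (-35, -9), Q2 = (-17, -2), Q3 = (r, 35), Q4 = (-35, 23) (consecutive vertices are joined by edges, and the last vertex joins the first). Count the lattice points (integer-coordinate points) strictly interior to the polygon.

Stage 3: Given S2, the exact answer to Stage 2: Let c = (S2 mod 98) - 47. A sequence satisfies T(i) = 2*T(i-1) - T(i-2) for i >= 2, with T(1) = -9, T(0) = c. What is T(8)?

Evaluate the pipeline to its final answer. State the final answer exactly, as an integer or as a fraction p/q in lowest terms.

-387

Stage 1: 58716 = 2^2 * 3^2 * 7 * 233; sigma = (1 + 2 + 4) * (1 + 3 + 9) * (1 + 7) * (1 + 233) = 7 * 13 * 8 * 234 = 170352; answer 170352
Stage 2: S1 = 170352; r = -3; cross terms: (-35*-2 - -17*-9)=-83, (-17*35 - -3*-2)=-601, (-3*23 - -35*35)=1156, (-35*-9 - -35*23)=1120; twice the area = |1592| = 1592; area = 796; boundary points = 1 + 1 + 4 + 32 = 38; strictly interior points = area - boundary/2 + 1 = 778; answer 778
Stage 3: S2 = 778; c = 45; T(2) = 2*(-9) - 1*(45) = -63; iterating: T(2)=-63, T(3)=-117, T(4)=-171, T(5)=-225, T(6)=-279, T(7)=-333, T(8)=-387; answer -387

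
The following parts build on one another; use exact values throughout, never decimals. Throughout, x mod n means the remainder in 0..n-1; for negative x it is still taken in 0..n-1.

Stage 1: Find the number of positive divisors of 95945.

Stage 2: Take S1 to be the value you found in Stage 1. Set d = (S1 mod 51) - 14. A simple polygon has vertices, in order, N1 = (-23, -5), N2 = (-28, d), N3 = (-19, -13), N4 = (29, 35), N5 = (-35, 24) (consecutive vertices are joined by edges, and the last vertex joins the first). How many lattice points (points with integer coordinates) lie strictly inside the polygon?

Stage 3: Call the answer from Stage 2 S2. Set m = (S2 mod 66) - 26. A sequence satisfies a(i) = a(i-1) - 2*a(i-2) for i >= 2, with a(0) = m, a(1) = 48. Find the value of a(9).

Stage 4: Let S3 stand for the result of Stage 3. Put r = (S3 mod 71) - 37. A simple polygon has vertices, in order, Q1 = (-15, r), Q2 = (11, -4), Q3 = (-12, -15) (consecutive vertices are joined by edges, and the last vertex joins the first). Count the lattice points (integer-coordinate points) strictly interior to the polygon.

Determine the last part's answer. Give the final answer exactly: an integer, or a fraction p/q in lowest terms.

Stage 1: 95945 = 5 * 31 * 619; number of divisors = (1+1) * (1+1) * (1+1) = 8; answer 8
Stage 2: S1 = 8; d = -6; cross terms: (-23*-6 - -28*-5)=-2, (-28*-13 - -19*-6)=250, (-19*35 - 29*-13)=-288, (29*24 - -35*35)=1921, (-35*-5 - -23*24)=727; twice the area = |2608| = 2608; area = 1304; boundary points = 1 + 1 + 48 + 1 + 1 = 52; strictly interior points = area - boundary/2 + 1 = 1279; answer 1279
Stage 3: S2 = 1279; m = -1; a(2) = 1*(48) - 2*(-1) = 50; iterating: a(2)=50, a(3)=-46, a(4)=-146, a(5)=-54, a(6)=238, a(7)=346, a(8)=-130, a(9)=-822; answer -822
Stage 4: S3 = -822; r = -7; cross terms: (-15*-4 - 11*-7)=137, (11*-15 - -12*-4)=-213, (-12*-7 - -15*-15)=-141; twice the area = |-217| = 217; area = 217/2; boundary points = 1 + 1 + 1 = 3; strictly interior points = area - boundary/2 + 1 = 108; answer 108

108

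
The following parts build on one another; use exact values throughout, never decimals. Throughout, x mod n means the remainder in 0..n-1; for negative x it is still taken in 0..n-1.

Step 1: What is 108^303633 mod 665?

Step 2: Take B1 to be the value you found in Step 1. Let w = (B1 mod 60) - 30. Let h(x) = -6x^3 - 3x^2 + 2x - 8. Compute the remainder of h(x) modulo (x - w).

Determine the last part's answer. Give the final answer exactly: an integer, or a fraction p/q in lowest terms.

Step 1: squarings mod 665: 108^1=108, 108^2=359, 108^4=536, 108^8=16, 108^16=256, 108^32=366, 108^64=291, 108^128=226, 108^256=536, 108^512=16, 108^1024=256, 108^2048=366, 108^4096=291, 108^8192=226, 108^16384=536, 108^32768=16, 108^65536=256, 108^131072=366, 108^262144=291; 108^303633 = 108^1 * 108^16 * 108^512 * 108^8192 * 108^32768 * 108^262144 = 398 (mod 665); answer 398
Step 2: B1 = 398; w = 8; remainder = value at the root: -6*(8)^3 - 3*(8)^2 + 2*(8)^1 - 8 = (-3072) + (-192) + (16) + (-8) = -3256; answer -3256

-3256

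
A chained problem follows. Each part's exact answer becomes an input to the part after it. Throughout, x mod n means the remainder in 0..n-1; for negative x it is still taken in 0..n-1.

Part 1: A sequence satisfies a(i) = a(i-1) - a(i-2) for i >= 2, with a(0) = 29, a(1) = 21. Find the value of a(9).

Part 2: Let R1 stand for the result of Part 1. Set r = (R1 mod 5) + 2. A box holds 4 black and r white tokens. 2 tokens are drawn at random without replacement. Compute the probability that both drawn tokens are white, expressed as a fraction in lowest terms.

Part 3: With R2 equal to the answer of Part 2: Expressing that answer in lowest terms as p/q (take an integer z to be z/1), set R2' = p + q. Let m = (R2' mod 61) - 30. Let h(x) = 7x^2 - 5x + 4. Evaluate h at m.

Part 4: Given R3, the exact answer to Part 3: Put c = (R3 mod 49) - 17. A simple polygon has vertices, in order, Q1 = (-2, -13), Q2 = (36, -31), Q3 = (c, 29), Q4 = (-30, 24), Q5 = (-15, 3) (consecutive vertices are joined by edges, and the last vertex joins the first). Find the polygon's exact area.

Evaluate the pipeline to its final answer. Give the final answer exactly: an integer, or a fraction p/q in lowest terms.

3245/2

Part 1: a(2) = 1*(21) - 1*(29) = -8; iterating: a(2)=-8, a(3)=-29, a(4)=-21, a(5)=8, a(6)=29, a(7)=21, a(8)=-8, a(9)=-29; answer -29
Part 2: R1 = -29; r = 3; total draws C(7,2) = 21; favorable C(3,2) = 3; P = 1/7; answer 1/7
Part 3: R2 = 1/7; threaded value p + q = 8; m = -22; 7*(-22)^2 - 5*(-22)^1 + 4 = (3388) + (110) + (4) = 3502; answer 3502
Part 4: R3 = 3502; c = 6; cross terms: (-2*-31 - 36*-13)=530, (36*29 - 6*-31)=1230, (6*24 - -30*29)=1014, (-30*3 - -15*24)=270, (-15*-13 - -2*3)=201; twice the area = |3245| = 3245; area = 3245/2; answer 3245/2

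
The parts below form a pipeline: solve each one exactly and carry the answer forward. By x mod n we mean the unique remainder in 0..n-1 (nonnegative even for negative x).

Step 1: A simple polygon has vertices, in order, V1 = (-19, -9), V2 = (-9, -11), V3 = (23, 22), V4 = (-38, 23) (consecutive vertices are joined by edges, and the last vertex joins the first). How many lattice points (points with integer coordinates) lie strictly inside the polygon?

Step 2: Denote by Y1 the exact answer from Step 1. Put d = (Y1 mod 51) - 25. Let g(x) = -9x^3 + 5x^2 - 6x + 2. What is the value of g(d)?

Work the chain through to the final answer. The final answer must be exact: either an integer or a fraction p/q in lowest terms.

Step 1: cross terms: (-19*-11 - -9*-9)=128, (-9*22 - 23*-11)=55, (23*23 - -38*22)=1365, (-38*-9 - -19*23)=779; twice the area = |2327| = 2327; area = 2327/2; boundary points = 2 + 1 + 1 + 1 = 5; strictly interior points = area - boundary/2 + 1 = 1162; answer 1162
Step 2: Y1 = 1162; d = 15; -9*(15)^3 + 5*(15)^2 - 6*(15)^1 + 2 = (-30375) + (1125) + (-90) + (2) = -29338; answer -29338

-29338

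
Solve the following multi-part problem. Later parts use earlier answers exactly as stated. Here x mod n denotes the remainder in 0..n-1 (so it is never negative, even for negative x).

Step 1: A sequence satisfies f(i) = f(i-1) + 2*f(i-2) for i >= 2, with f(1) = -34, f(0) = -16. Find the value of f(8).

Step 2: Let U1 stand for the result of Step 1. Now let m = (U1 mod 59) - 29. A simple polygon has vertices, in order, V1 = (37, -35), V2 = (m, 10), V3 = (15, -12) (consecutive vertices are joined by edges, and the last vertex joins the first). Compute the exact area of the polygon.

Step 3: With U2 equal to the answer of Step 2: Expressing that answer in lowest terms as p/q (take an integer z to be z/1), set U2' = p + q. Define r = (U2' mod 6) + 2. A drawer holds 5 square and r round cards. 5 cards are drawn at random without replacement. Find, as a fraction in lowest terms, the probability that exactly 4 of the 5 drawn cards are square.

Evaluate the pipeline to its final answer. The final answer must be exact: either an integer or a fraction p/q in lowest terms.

Step 1: f(2) = 1*(-34) + 2*(-16) = -66; iterating: f(2)=-66, f(3)=-134, f(4)=-266, f(5)=-534, f(6)=-1066, f(7)=-2134, f(8)=-4266; answer -4266
Step 2: U1 = -4266; m = 12; cross terms: (37*10 - 12*-35)=790, (12*-12 - 15*10)=-294, (15*-35 - 37*-12)=-81; twice the area = |415| = 415; area = 415/2; answer 415/2
Step 3: U2 = 415/2; threaded value p + q = 417; r = 5; total draws C(10,5) = 252; favorable C(5,4)*C(5,1) = 25; P = 25/252; answer 25/252

25/252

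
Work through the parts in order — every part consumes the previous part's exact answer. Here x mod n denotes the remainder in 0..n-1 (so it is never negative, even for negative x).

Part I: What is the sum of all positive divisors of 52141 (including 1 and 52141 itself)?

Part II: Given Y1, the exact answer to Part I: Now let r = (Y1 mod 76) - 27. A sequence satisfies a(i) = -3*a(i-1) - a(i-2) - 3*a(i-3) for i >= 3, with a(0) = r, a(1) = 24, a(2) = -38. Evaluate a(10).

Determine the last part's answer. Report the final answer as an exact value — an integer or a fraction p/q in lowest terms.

-289334

Part I: 52141 = 23 * 2267; sigma = (1 + 23) * (1 + 2267) = 24 * 2268 = 54432; answer 54432
Part II: Y1 = 54432; r = -11; a(3) = -3*(-38) - 1*(24) - 3*(-11) = 123; iterating: a(3)=123, a(4)=-403, a(5)=1200, a(6)=-3566, a(7)=10707, a(8)=-32155, a(9)=96456, a(10)=-289334; answer -289334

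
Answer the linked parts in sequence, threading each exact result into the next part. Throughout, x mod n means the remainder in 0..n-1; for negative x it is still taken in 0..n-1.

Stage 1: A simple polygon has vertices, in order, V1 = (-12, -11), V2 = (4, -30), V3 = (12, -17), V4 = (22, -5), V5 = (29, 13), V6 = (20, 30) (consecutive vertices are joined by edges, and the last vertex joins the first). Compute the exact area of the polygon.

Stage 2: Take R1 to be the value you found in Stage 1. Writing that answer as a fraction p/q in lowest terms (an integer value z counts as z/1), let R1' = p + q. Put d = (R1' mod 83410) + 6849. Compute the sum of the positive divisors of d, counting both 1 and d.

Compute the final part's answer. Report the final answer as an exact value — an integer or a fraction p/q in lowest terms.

Stage 1: cross terms: (-12*-30 - 4*-11)=404, (4*-17 - 12*-30)=292, (12*-5 - 22*-17)=314, (22*13 - 29*-5)=431, (29*30 - 20*13)=610, (20*-11 - -12*30)=140; twice the area = |2191| = 2191; area = 2191/2; answer 2191/2
Stage 2: R1 = 2191/2; threaded value p + q = 2193; d = 9042; 9042 = 2 * 3 * 11 * 137; sigma = (1 + 2) * (1 + 3) * (1 + 11) * (1 + 137) = 3 * 4 * 12 * 138 = 19872; answer 19872

19872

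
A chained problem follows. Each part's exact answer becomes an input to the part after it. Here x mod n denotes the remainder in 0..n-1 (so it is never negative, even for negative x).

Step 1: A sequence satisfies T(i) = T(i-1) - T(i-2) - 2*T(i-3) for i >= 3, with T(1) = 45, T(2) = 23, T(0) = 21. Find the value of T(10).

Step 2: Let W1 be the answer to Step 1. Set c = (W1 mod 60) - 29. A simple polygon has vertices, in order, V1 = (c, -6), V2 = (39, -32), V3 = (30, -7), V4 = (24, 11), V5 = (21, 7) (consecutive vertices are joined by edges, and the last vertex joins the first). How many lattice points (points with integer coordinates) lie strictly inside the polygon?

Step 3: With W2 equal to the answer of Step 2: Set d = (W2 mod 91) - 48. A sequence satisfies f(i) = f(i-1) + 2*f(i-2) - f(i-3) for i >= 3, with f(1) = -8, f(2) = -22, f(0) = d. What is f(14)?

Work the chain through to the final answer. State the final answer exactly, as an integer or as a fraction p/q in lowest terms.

Step 1: T(3) = 1*(23) - 1*(45) - 2*(21) = -64; iterating: T(3)=-64, T(4)=-177, T(5)=-159, T(6)=146, T(7)=659, T(8)=831, T(9)=-120, T(10)=-2269; answer -2269
Step 2: W1 = -2269; c = -18; cross terms: (-18*-32 - 39*-6)=810, (39*-7 - 30*-32)=687, (30*11 - 24*-7)=498, (24*7 - 21*11)=-63, (21*-6 - -18*7)=0; twice the area = |1932| = 1932; area = 966; boundary points = 1 + 1 + 6 + 1 + 13 = 22; strictly interior points = area - boundary/2 + 1 = 956; answer 956
Step 3: W2 = 956; d = -2; f(3) = 1*(-22) + 2*(-8) - 1*(-2) = -36; iterating: f(3)=-36, f(4)=-72, f(5)=-122, f(6)=-230, f(7)=-402, f(8)=-740, f(9)=-1314, f(10)=-2392, f(11)=-4280, f(12)=-7750, f(13)=-13918, f(14)=-25138; answer -25138

-25138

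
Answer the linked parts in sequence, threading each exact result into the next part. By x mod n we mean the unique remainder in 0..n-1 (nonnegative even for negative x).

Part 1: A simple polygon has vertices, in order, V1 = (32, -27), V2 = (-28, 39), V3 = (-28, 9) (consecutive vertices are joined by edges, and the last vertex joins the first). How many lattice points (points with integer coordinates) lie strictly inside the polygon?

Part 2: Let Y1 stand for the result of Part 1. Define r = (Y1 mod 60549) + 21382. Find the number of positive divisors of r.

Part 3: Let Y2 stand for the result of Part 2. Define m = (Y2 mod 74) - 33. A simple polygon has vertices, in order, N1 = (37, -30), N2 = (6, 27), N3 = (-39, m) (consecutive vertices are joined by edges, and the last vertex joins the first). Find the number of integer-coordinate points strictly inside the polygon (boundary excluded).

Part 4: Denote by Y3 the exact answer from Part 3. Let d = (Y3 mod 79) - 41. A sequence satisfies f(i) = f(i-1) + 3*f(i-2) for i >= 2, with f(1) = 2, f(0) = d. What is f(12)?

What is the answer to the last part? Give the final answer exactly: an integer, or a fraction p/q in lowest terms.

68663

Part 1: cross terms: (32*39 - -28*-27)=492, (-28*9 - -28*39)=840, (-28*-27 - 32*9)=468; twice the area = |1800| = 1800; area = 900; boundary points = 6 + 30 + 12 = 48; strictly interior points = area - boundary/2 + 1 = 877; answer 877
Part 2: Y1 = 877; r = 22259; 22259 is prime, so its only divisors are 1 and 22259; count = 2; answer 2
Part 3: Y2 = 2; m = -31; cross terms: (37*27 - 6*-30)=1179, (6*-31 - -39*27)=867, (-39*-30 - 37*-31)=2317; twice the area = |4363| = 4363; area = 4363/2; boundary points = 1 + 1 + 1 = 3; strictly interior points = area - boundary/2 + 1 = 2181; answer 2181
Part 4: Y3 = 2181; d = 7; f(2) = 1*(2) + 3*(7) = 23; iterating: f(2)=23, f(3)=29, f(4)=98, f(5)=185, f(6)=479, f(7)=1034, f(8)=2471, f(9)=5573, f(10)=12986, f(11)=29705, f(12)=68663; answer 68663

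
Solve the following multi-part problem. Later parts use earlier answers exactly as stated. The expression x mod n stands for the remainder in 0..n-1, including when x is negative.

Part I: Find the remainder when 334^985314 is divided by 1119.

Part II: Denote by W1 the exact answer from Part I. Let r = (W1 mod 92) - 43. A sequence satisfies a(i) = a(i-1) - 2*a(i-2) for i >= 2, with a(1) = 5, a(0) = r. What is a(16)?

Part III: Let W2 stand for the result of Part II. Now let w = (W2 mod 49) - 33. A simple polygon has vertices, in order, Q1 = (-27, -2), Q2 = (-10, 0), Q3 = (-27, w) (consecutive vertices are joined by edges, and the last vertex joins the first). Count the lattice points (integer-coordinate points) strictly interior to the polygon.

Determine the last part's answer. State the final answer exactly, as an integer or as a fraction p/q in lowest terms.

248

Part I: squarings mod 1119: 334^1=334, 334^2=775, 334^4=841, 334^8=73, 334^16=853, 334^32=259, 334^64=1060, 334^128=124, 334^256=829, 334^512=175, 334^1024=412, 334^2048=775, 334^4096=841, 334^8192=73, 334^16384=853, 334^32768=259, 334^65536=1060, 334^131072=124, 334^262144=829, 334^524288=175; 334^985314 = 334^2 * 334^32 * 334^64 * 334^128 * 334^2048 * 334^65536 * 334^131072 * 334^262144 * 334^524288 = 169 (mod 1119); answer 169
Part II: W1 = 169; r = 34; a(2) = 1*(5) - 2*(34) = -63; iterating: a(2)=-63, a(3)=-73, a(4)=53, a(5)=199, a(6)=93, a(7)=-305, a(8)=-491, a(9)=119, a(10)=1101, a(11)=863, a(12)=-1339, a(13)=-3065, a(14)=-387, a(15)=5743, a(16)=6517; answer 6517
Part III: W2 = 6517; w = -33; cross terms: (-27*0 - -10*-2)=-20, (-10*-33 - -27*0)=330, (-27*-2 - -27*-33)=-837; twice the area = |-527| = 527; area = 527/2; boundary points = 1 + 1 + 31 = 33; strictly interior points = area - boundary/2 + 1 = 248; answer 248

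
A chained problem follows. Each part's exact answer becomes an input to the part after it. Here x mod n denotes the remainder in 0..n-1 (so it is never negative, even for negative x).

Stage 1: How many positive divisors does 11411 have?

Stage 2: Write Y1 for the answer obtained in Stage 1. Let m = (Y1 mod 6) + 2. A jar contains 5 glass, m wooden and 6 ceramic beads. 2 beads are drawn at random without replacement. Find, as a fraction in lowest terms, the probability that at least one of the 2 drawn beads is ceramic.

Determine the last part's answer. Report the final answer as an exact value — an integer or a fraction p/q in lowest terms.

Stage 1: 11411 is prime, so its only divisors are 1 and 11411; count = 2; answer 2
Stage 2: Y1 = 2; m = 4; total draws C(15,2) = 105; complement C(9,2) = 36; favorable 105 - 36 = 69; P = 23/35; answer 23/35

23/35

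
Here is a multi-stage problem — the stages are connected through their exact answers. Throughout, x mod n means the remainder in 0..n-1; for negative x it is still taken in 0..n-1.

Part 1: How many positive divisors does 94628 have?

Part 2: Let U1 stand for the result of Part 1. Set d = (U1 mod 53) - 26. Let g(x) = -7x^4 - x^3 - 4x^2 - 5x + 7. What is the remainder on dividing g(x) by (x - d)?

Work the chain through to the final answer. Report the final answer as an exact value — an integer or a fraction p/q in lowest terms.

-266875

Part 1: 94628 = 2^2 * 41 * 577; number of divisors = (2+1) * (1+1) * (1+1) = 12; answer 12
Part 2: U1 = 12; d = -14; remainder = value at the root: -7*(-14)^4 - 1*(-14)^3 - 4*(-14)^2 - 5*(-14)^1 + 7 = (-268912) + (2744) + (-784) + (70) + (7) = -266875; answer -266875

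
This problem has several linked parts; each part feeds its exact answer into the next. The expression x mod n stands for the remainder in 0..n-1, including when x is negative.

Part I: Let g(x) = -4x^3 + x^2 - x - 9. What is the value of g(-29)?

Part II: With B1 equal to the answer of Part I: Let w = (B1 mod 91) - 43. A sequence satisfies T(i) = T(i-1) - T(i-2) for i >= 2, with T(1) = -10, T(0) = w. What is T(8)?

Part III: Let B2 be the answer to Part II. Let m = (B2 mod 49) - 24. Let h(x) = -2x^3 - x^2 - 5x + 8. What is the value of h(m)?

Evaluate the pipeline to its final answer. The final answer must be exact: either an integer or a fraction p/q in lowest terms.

-3652

Part I: -4*(-29)^3 + 1*(-29)^2 - 1*(-29)^1 - 9 = (97556) + (841) + (29) + (-9) = 98417; answer 98417
Part II: B1 = 98417; w = 3; T(2) = 1*(-10) - 1*(3) = -13; iterating: T(2)=-13, T(3)=-3, T(4)=10, T(5)=13, T(6)=3, T(7)=-10, T(8)=-13; answer -13
Part III: B2 = -13; m = 12; -2*(12)^3 - 1*(12)^2 - 5*(12)^1 + 8 = (-3456) + (-144) + (-60) + (8) = -3652; answer -3652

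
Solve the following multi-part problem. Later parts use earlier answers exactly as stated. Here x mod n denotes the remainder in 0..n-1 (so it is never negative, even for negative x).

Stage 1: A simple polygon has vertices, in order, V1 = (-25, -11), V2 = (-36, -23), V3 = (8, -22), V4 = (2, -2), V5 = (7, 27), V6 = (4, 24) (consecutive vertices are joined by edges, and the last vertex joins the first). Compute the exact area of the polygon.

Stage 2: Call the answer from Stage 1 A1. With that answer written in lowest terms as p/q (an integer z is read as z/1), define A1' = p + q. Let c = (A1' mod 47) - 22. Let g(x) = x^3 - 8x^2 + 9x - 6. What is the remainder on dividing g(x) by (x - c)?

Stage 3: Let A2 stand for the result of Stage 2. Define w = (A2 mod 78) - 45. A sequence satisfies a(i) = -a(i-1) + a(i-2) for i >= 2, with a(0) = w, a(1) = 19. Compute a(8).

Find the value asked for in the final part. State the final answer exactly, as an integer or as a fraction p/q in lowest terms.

Stage 1: cross terms: (-25*-23 - -36*-11)=179, (-36*-22 - 8*-23)=976, (8*-2 - 2*-22)=28, (2*27 - 7*-2)=68, (7*24 - 4*27)=60, (4*-11 - -25*24)=556; twice the area = |1867| = 1867; area = 1867/2; answer 1867/2
Stage 2: A1 = 1867/2; threaded value p + q = 1869; c = 14; remainder = value at the root: 1*(14)^3 - 8*(14)^2 + 9*(14)^1 - 6 = (2744) + (-1568) + (126) + (-6) = 1296; answer 1296
Stage 3: A2 = 1296; w = 3; a(2) = -1*(19) + 1*(3) = -16; iterating: a(2)=-16, a(3)=35, a(4)=-51, a(5)=86, a(6)=-137, a(7)=223, a(8)=-360; answer -360

-360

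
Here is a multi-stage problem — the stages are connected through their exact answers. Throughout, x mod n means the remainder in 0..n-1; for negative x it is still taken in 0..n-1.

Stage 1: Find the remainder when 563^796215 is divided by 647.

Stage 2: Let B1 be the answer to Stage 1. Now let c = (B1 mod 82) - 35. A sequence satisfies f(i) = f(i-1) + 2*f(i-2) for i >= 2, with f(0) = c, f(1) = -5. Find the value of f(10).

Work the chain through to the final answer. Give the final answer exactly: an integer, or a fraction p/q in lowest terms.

Stage 1: squarings mod 647: 563^1=563, 563^2=586, 563^4=486, 563^8=41, 563^16=387, 563^32=312, 563^64=294, 563^128=385, 563^256=62, 563^512=609, 563^1024=150, 563^2048=502, 563^4096=321, 563^8192=168, 563^16384=403, 563^32768=12, 563^65536=144, 563^131072=32, 563^262144=377, 563^524288=436; 563^796215 = 563^1 * 563^2 * 563^4 * 563^16 * 563^32 * 563^512 * 563^1024 * 563^8192 * 563^262144 * 563^524288 = 195 (mod 647); answer 195
Stage 2: B1 = 195; c = -4; f(2) = 1*(-5) + 2*(-4) = -13; iterating: f(2)=-13, f(3)=-23, f(4)=-49, f(5)=-95, f(6)=-193, f(7)=-383, f(8)=-769, f(9)=-1535, f(10)=-3073; answer -3073

-3073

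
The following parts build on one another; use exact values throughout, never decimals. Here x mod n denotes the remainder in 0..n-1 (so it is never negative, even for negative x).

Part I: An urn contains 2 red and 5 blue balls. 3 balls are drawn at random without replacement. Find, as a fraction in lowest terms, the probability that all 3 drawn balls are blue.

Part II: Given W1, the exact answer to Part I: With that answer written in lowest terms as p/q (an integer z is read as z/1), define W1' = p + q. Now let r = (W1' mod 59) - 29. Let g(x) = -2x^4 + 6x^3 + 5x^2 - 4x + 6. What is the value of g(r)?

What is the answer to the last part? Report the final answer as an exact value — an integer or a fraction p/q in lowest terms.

-365914

Part I: total draws C(7,3) = 35; favorable C(5,3) = 10; P = 2/7; answer 2/7
Part II: W1 = 2/7; threaded value p + q = 9; r = -20; -2*(-20)^4 + 6*(-20)^3 + 5*(-20)^2 - 4*(-20)^1 + 6 = (-320000) + (-48000) + (2000) + (80) + (6) = -365914; answer -365914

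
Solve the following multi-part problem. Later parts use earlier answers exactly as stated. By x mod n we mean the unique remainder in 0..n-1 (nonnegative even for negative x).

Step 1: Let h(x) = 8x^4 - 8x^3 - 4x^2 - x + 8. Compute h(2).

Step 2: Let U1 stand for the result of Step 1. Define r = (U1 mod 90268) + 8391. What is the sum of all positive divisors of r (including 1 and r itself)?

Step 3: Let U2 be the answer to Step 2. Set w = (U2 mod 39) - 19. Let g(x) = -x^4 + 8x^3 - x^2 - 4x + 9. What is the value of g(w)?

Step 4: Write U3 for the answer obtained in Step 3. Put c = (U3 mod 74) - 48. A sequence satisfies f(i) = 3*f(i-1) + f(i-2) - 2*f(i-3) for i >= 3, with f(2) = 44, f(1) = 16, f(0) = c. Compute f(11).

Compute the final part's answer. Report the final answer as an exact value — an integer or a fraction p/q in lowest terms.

2052264

Step 1: 8*(2)^4 - 8*(2)^3 - 4*(2)^2 - 1*(2)^1 + 8 = (128) + (-64) + (-16) + (-2) + (8) = 54; answer 54
Step 2: U1 = 54; r = 8445; 8445 = 3 * 5 * 563; sigma = (1 + 3) * (1 + 5) * (1 + 563) = 4 * 6 * 564 = 13536; answer 13536
Step 3: U2 = 13536; w = -16; -1*(-16)^4 + 8*(-16)^3 - 1*(-16)^2 - 4*(-16)^1 + 9 = (-65536) + (-32768) + (-256) + (64) + (9) = -98487; answer -98487
Step 4: U3 = -98487; c = -41; f(3) = 3*(44) + 1*(16) - 2*(-41) = 230; iterating: f(3)=230, f(4)=702, f(5)=2248, f(6)=6986, f(7)=21802, f(8)=67896, f(9)=211518, f(10)=658846, f(11)=2052264; answer 2052264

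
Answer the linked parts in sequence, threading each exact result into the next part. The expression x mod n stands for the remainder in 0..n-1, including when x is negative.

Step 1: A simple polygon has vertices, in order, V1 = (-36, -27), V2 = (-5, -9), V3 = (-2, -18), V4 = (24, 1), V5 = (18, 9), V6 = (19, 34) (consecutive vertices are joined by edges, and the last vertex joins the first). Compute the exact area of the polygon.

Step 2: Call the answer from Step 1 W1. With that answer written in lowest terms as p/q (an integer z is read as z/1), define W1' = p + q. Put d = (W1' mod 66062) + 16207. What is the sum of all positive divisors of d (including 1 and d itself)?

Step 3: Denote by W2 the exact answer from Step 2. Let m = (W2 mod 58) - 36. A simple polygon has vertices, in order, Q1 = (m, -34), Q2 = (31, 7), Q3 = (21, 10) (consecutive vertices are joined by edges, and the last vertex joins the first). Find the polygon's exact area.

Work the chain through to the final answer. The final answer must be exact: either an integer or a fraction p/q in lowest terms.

593/2

Step 1: cross terms: (-36*-9 - -5*-27)=189, (-5*-18 - -2*-9)=72, (-2*1 - 24*-18)=430, (24*9 - 18*1)=198, (18*34 - 19*9)=441, (19*-27 - -36*34)=711; twice the area = |2041| = 2041; area = 2041/2; answer 2041/2
Step 2: W1 = 2041/2; threaded value p + q = 2043; d = 18250; 18250 = 2 * 5^3 * 73; sigma = (1 + 2) * (1 + 5 + 25 + 125) * (1 + 73) = 3 * 156 * 74 = 34632; answer 34632
Step 3: W2 = 34632; m = -30; cross terms: (-30*7 - 31*-34)=844, (31*10 - 21*7)=163, (21*-34 - -30*10)=-414; twice the area = |593| = 593; area = 593/2; answer 593/2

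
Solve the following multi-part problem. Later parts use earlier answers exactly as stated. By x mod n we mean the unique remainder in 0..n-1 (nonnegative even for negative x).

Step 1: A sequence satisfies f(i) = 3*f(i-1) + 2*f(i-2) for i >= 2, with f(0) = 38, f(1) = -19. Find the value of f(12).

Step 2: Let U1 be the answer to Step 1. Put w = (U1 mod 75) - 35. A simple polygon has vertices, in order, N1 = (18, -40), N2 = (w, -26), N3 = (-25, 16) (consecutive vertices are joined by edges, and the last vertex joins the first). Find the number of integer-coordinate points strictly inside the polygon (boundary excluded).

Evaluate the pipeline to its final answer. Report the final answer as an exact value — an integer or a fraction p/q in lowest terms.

552

Step 1: f(2) = 3*(-19) + 2*(38) = 19; iterating: f(2)=19, f(3)=19, f(4)=95, f(5)=323, f(6)=1159, f(7)=4123, f(8)=14687, f(9)=52307, f(10)=186295, f(11)=663499, f(12)=2363087; answer 2363087
Step 2: U1 = 2363087; w = 27; cross terms: (18*-26 - 27*-40)=612, (27*16 - -25*-26)=-218, (-25*-40 - 18*16)=712; twice the area = |1106| = 1106; area = 553; boundary points = 1 + 2 + 1 = 4; strictly interior points = area - boundary/2 + 1 = 552; answer 552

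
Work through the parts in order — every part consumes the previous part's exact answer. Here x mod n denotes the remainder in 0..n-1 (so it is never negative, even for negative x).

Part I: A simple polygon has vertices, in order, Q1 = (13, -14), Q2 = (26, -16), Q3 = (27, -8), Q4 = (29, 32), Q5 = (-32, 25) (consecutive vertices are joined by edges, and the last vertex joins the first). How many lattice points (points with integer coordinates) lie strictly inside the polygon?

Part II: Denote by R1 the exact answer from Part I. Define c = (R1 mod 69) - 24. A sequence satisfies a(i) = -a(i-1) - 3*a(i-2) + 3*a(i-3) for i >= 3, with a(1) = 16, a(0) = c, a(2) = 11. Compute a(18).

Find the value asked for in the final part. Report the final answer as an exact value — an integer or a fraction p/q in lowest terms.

-1387021

Part I: cross terms: (13*-16 - 26*-14)=156, (26*-8 - 27*-16)=224, (27*32 - 29*-8)=1096, (29*25 - -32*32)=1749, (-32*-14 - 13*25)=123; twice the area = |3348| = 3348; area = 1674; boundary points = 1 + 1 + 2 + 1 + 3 = 8; strictly interior points = area - boundary/2 + 1 = 1671; answer 1671
Part II: R1 = 1671; c = -9; a(3) = -1*(11) - 3*(16) + 3*(-9) = -86; iterating: a(3)=-86, a(4)=101, a(5)=190, a(6)=-751, a(7)=484, a(8)=2339, a(9)=-6044, a(10)=479, a(11)=24670, a(12)=-44239, a(13)=-28334, a(14)=235061, a(15)=-282776, a(16)=-507409, a(17)=2060920, a(18)=-1387021; answer -1387021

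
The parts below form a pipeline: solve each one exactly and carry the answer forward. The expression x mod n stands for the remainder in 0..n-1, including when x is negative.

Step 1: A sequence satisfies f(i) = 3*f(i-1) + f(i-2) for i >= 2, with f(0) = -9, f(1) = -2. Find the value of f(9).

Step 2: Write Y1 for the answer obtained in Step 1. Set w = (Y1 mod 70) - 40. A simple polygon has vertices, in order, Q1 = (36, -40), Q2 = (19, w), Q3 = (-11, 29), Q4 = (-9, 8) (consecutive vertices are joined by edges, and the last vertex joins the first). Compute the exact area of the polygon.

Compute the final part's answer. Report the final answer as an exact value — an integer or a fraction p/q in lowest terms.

1415/2

Step 1: f(2) = 3*(-2) + 1*(-9) = -15; iterating: f(2)=-15, f(3)=-47, f(4)=-156, f(5)=-515, f(6)=-1701, f(7)=-5618, f(8)=-18555, f(9)=-61283; answer -61283
Step 2: Y1 = -61283; w = -3; cross terms: (36*-3 - 19*-40)=652, (19*29 - -11*-3)=518, (-11*8 - -9*29)=173, (-9*-40 - 36*8)=72; twice the area = |1415| = 1415; area = 1415/2; answer 1415/2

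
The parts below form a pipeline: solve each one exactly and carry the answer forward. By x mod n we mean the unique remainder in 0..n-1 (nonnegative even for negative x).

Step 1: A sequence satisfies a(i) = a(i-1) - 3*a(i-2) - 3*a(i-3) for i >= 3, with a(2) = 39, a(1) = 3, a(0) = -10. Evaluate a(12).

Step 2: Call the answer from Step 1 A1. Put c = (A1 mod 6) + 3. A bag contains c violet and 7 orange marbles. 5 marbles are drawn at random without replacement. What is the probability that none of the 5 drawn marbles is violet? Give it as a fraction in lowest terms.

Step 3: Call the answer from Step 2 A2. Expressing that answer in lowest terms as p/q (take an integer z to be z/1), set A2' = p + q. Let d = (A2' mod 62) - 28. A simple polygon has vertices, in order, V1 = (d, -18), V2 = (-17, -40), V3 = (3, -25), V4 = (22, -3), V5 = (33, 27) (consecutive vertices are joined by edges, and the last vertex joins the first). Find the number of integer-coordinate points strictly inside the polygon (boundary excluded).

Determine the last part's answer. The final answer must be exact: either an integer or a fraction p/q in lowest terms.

937

Step 1: a(3) = 1*(39) - 3*(3) - 3*(-10) = 60; iterating: a(3)=60, a(4)=-66, a(5)=-363, a(6)=-345, a(7)=942, a(8)=3066, a(9)=1275, a(10)=-10749, a(11)=-23772, a(12)=4650; answer 4650
Step 2: A1 = 4650; c = 3; total draws C(10,5) = 252; favorable C(7,5) = 21; P = 1/12; answer 1/12
Step 3: A2 = 1/12; threaded value p + q = 13; d = -15; cross terms: (-15*-40 - -17*-18)=294, (-17*-25 - 3*-40)=545, (3*-3 - 22*-25)=541, (22*27 - 33*-3)=693, (33*-18 - -15*27)=-189; twice the area = |1884| = 1884; area = 942; boundary points = 2 + 5 + 1 + 1 + 3 = 12; strictly interior points = area - boundary/2 + 1 = 937; answer 937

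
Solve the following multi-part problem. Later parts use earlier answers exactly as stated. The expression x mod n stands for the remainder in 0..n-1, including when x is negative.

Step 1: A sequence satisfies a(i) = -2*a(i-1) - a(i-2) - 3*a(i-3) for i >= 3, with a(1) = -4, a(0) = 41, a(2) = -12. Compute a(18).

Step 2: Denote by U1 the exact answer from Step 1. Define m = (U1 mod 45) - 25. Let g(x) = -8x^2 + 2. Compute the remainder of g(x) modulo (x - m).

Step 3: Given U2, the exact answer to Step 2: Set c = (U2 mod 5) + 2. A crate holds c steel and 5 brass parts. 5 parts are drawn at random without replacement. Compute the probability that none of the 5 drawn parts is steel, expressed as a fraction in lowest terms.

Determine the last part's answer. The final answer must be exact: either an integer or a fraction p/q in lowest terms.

Step 1: a(3) = -2*(-12) - 1*(-4) - 3*(41) = -95; iterating: a(3)=-95, a(4)=214, a(5)=-297, a(6)=665, a(7)=-1675, a(8)=3576, a(9)=-7472, a(10)=16393, a(11)=-36042, a(12)=78107, a(13)=-169351, a(14)=368721, a(15)=-802412, a(16)=1744156, a(17)=-3792063, a(18)=8247206; answer 8247206
Step 2: U1 = 8247206; m = -14; remainder = value at the root: -8*(-14)^2 + 2 = (-1568) + (2) = -1566; answer -1566
Step 3: U2 = -1566; c = 6; total draws C(11,5) = 462; favorable C(5,5) = 1; P = 1/462; answer 1/462

1/462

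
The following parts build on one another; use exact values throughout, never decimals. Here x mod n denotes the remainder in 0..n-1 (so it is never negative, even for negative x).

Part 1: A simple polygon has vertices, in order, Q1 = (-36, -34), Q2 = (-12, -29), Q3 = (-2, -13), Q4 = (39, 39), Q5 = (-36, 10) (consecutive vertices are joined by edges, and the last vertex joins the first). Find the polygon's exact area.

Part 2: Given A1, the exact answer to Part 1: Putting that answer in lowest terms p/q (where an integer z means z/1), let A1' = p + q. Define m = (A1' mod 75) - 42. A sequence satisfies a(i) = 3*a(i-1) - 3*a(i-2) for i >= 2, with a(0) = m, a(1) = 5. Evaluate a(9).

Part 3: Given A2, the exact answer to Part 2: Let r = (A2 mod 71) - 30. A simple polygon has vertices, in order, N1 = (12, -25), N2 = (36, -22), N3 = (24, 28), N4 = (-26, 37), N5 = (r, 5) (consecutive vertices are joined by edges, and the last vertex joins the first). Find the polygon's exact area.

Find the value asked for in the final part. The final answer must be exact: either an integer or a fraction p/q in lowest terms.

2698

Part 1: cross terms: (-36*-29 - -12*-34)=636, (-12*-13 - -2*-29)=98, (-2*39 - 39*-13)=429, (39*10 - -36*39)=1794, (-36*-34 - -36*10)=1584; twice the area = |4541| = 4541; area = 4541/2; answer 4541/2
Part 2: A1 = 4541/2; threaded value p + q = 4543; m = 1; a(2) = 3*(5) - 3*(1) = 12; iterating: a(2)=12, a(3)=21, a(4)=27, a(5)=18, a(6)=-27, a(7)=-135, a(8)=-324, a(9)=-567; answer -567
Part 3: A2 = -567; r = -29; cross terms: (12*-22 - 36*-25)=636, (36*28 - 24*-22)=1536, (24*37 - -26*28)=1616, (-26*5 - -29*37)=943, (-29*-25 - 12*5)=665; twice the area = |5396| = 5396; area = 2698; answer 2698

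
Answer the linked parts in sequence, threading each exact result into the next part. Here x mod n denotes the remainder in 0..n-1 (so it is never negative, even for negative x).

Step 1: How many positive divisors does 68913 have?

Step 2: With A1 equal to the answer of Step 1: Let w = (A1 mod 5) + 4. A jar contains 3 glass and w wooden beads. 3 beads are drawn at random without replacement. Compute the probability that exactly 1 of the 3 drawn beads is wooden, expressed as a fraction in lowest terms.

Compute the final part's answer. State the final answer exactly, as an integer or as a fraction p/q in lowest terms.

Step 1: 68913 = 3^2 * 13 * 19 * 31; number of divisors = (2+1) * (1+1) * (1+1) * (1+1) = 24; answer 24
Step 2: A1 = 24; w = 8; total draws C(11,3) = 165; favorable C(8,1)*C(3,2) = 24; P = 8/55; answer 8/55

8/55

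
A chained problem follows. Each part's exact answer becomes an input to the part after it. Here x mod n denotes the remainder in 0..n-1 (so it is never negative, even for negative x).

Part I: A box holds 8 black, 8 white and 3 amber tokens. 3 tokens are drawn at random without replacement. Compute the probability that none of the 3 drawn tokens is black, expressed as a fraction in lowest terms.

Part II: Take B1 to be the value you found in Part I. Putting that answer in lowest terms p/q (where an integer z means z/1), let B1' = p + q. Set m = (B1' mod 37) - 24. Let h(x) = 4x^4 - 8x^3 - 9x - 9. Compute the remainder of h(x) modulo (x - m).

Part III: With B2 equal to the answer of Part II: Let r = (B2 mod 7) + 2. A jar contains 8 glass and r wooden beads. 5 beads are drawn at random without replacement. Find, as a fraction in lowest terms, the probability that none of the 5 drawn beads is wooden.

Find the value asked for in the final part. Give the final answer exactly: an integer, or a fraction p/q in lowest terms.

4/143

Part I: total draws C(19,3) = 969; favorable C(11,3) = 165; P = 55/323; answer 55/323
Part II: B1 = 55/323; threaded value p + q = 378; m = -16; remainder = value at the root: 4*(-16)^4 - 8*(-16)^3 - 9*(-16)^1 - 9 = (262144) + (32768) + (144) + (-9) = 295047; answer 295047
Part III: B2 = 295047; r = 6; total draws C(14,5) = 2002; favorable C(8,5) = 56; P = 4/143; answer 4/143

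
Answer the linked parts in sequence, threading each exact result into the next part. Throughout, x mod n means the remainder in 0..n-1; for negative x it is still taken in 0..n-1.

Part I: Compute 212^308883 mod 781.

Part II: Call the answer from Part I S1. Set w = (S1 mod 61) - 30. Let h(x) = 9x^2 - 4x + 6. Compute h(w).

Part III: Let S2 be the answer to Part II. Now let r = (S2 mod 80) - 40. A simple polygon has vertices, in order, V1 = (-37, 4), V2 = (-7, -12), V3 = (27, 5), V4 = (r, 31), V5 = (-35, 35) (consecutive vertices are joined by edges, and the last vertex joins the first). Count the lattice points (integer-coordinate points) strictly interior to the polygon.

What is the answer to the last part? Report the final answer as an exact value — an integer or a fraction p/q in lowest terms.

2359

Part I: squarings mod 781: 212^1=212, 212^2=427, 212^4=356, 212^8=214, 212^16=498, 212^32=427, 212^64=356, 212^128=214, 212^256=498, 212^512=427, 212^1024=356, 212^2048=214, 212^4096=498, 212^8192=427, 212^16384=356, 212^32768=214, 212^65536=498, 212^131072=427, 212^262144=356; 212^308883 = 212^1 * 212^2 * 212^16 * 212^128 * 212^512 * 212^1024 * 212^4096 * 212^8192 * 212^32768 * 212^262144 = 709 (mod 781); answer 709
Part II: S1 = 709; w = 8; 9*(8)^2 - 4*(8)^1 + 6 = (576) + (-32) + (6) = 550; answer 550
Part III: S2 = 550; r = 30; cross terms: (-37*-12 - -7*4)=472, (-7*5 - 27*-12)=289, (27*31 - 30*5)=687, (30*35 - -35*31)=2135, (-35*4 - -37*35)=1155; twice the area = |4738| = 4738; area = 2369; boundary points = 2 + 17 + 1 + 1 + 1 = 22; strictly interior points = area - boundary/2 + 1 = 2359; answer 2359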